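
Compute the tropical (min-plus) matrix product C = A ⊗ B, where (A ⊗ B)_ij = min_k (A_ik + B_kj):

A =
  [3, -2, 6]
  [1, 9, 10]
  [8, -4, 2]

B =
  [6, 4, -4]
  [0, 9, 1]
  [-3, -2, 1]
A ⊗ B =
  [-2, 4, -1]
  [7, 5, -3]
  [-4, 0, -3]

Apply the min-plus product entry-by-entry:
  C[0][0] = min over k of (A[0][0] + B[0][0] = 3 + 6 = 9, A[0][1] + B[1][0] = -2 + 0 = -2, A[0][2] + B[2][0] = 6 + -3 = 3) = -2 (attained at k = 1)
  C[0][1] = min over k of (A[0][0] + B[0][1] = 3 + 4 = 7, A[0][1] + B[1][1] = -2 + 9 = 7, A[0][2] + B[2][1] = 6 + -2 = 4) = 4 (attained at k = 2)
  C[0][2] = min over k of (A[0][0] + B[0][2] = 3 + -4 = -1, A[0][1] + B[1][2] = -2 + 1 = -1, A[0][2] + B[2][2] = 6 + 1 = 7) = -1 (attained at k = 0)
  C[1][0] = min over k of (A[1][0] + B[0][0] = 1 + 6 = 7, A[1][1] + B[1][0] = 9 + 0 = 9, A[1][2] + B[2][0] = 10 + -3 = 7) = 7 (attained at k = 0)
  C[1][1] = min over k of (A[1][0] + B[0][1] = 1 + 4 = 5, A[1][1] + B[1][1] = 9 + 9 = 18, A[1][2] + B[2][1] = 10 + -2 = 8) = 5 (attained at k = 0)
  C[1][2] = min over k of (A[1][0] + B[0][2] = 1 + -4 = -3, A[1][1] + B[1][2] = 9 + 1 = 10, A[1][2] + B[2][2] = 10 + 1 = 11) = -3 (attained at k = 0)
  C[2][0] = min over k of (A[2][0] + B[0][0] = 8 + 6 = 14, A[2][1] + B[1][0] = -4 + 0 = -4, A[2][2] + B[2][0] = 2 + -3 = -1) = -4 (attained at k = 1)
  C[2][1] = min over k of (A[2][0] + B[0][1] = 8 + 4 = 12, A[2][1] + B[1][1] = -4 + 9 = 5, A[2][2] + B[2][1] = 2 + -2 = 0) = 0 (attained at k = 2)
  C[2][2] = min over k of (A[2][0] + B[0][2] = 8 + -4 = 4, A[2][1] + B[1][2] = -4 + 1 = -3, A[2][2] + B[2][2] = 2 + 1 = 3) = -3 (attained at k = 1)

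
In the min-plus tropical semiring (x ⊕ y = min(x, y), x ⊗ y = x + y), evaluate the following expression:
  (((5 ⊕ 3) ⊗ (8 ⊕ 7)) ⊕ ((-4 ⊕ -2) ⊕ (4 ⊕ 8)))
(((5 ⊕ 3) ⊗ (8 ⊕ 7)) ⊕ ((-4 ⊕ -2) ⊕ (4 ⊕ 8))) = -4

Expand innermost to outermost. Recall ⊕ takes the minimum of its arguments and ⊗ takes their sum. Working out the expression (((5 ⊕ 3) ⊗ (8 ⊕ 7)) ⊕ ((-4 ⊕ -2) ⊕ (4 ⊕ 8))) gives -4.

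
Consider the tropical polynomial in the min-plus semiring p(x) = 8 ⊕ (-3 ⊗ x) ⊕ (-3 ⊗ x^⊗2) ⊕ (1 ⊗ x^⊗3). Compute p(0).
p(0) = -3

A tropical monomial a ⊗ x^⊗i evaluates to a + i · x. Evaluating each term at x = 0:
  Term 0 contributes 8 + 0 · 0 = 8
  Term 1 contributes -3 + 1 · 0 = -3
  Term 2 contributes -3 + 2 · 0 = -3
  Term 3 contributes 1 + 3 · 0 = 1
p(0) = ⊕ of these = min[8, -3, -3, 1] = -3.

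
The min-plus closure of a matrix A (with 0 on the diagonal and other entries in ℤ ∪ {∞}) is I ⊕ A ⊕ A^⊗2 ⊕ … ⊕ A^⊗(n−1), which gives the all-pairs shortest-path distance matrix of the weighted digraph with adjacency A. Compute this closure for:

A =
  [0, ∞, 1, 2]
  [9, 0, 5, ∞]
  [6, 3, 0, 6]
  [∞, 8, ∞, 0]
Closure =
  [0, 4, 1, 2]
  [9, 0, 5, 11]
  [6, 3, 0, 6]
  [17, 8, 13, 0]

This is the Floyd-Warshall all-pairs shortest-path computation. For each intermediate vertex k = 0, 1, …, 3, update dist[i][j] ← min(dist[i][j], dist[i][k] + dist[k][j]). The final matrix gives, for each (i, j), the minimum total weight of any directed path from i to j (possibly empty when i = j).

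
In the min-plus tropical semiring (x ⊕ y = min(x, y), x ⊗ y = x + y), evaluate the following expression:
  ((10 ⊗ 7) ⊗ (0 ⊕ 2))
((10 ⊗ 7) ⊗ (0 ⊕ 2)) = 17

Expand innermost to outermost. Recall ⊕ takes the minimum of its arguments and ⊗ takes their sum. Working out the expression ((10 ⊗ 7) ⊗ (0 ⊕ 2)) gives 17.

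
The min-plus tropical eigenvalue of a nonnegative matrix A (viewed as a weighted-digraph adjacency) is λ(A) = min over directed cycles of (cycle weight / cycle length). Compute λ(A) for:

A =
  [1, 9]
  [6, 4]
λ(A) = 1

Enumerate directed cycles and compute their means (weight / length). Sample:
  cycle 0 → 0: weight = 1, length = 1, mean = 1/1 ≈ 1.000
  cycle 1 → 1: weight = 4, length = 1, mean = 4/1 ≈ 4.000
  cycle 0 → 1 → 0: weight = 15, length = 2, mean = 15/2 ≈ 7.500
  cycle 1 → 0 → 1: weight = 15, length = 2, mean = 15/2 ≈ 7.500
Minimum mean = 1.000, attained e.g. along the cycle 0 → 0 with weight 1 and length 1. So λ(A) = 1/1 = 1.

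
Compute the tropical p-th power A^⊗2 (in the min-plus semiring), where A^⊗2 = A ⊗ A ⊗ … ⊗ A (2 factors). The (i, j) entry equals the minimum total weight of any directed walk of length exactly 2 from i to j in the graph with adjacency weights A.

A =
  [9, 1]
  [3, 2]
A^⊗2 =
  [4, 3]
  [5, 4]

Each entry (A^⊗2)_ij equals the minimum over all length-2 walks i = v_0 → v_1 → … → v_2 = j of Σ_t A[v_t][v_{t+1}]. For example, for (i, j) = (0, 1) we minimise over 2 possible intermediate vertex sequences; the minimum is 3, attained along the walk 0 → 1 → 1.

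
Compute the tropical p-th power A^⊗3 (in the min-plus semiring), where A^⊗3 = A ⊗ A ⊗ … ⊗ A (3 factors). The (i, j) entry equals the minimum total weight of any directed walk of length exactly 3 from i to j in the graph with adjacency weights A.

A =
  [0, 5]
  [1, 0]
A^⊗3 =
  [0, 5]
  [1, 0]

Each entry (A^⊗3)_ij equals the minimum over all length-3 walks i = v_0 → v_1 → … → v_3 = j of Σ_t A[v_t][v_{t+1}]. For example, for (i, j) = (0, 1) we minimise over 4 possible intermediate vertex sequences; the minimum is 5, attained along the walk 0 → 0 → 0 → 1.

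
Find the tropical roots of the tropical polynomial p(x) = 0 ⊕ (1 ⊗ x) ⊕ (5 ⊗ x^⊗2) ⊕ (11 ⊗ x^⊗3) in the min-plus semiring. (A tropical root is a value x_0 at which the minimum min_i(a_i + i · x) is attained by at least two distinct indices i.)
Roots: {-6, -4, -1}

Each tropical root is a break point of the lower envelope of the lines y = a_i + i · x (there are 4 lines, with slopes 0, 1, ..., 3). Only the lines that attain the minimum somewhere contribute to roots; other lines are dominated. Here the surviving (envelope) indices are i = 3, i = 2, i = 1, i = 0.
Intersections between consecutive envelope lines give the roots: for adjacent envelope indices i < j the intersection is x = (a_i − a_j) / (j − i). Reading off the sorted break points: {-6, -4, -1}.
Verification: at each break x_0, at least two indices attain the minimum of min_i(a_i + i · x_0).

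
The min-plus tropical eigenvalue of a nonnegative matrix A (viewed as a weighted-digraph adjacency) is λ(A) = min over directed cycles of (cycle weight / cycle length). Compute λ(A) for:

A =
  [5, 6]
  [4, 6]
λ(A) = 5

Enumerate directed cycles and compute their means (weight / length). Sample:
  cycle 0 → 0: weight = 5, length = 1, mean = 5/1 ≈ 5.000
  cycle 1 → 1: weight = 6, length = 1, mean = 6/1 ≈ 6.000
  cycle 0 → 1 → 0: weight = 10, length = 2, mean = 10/2 ≈ 5.000
  cycle 1 → 0 → 1: weight = 10, length = 2, mean = 10/2 ≈ 5.000
Minimum mean = 5.000, attained e.g. along the cycle 0 → 0 with weight 5 and length 1. So λ(A) = 5/1 = 5.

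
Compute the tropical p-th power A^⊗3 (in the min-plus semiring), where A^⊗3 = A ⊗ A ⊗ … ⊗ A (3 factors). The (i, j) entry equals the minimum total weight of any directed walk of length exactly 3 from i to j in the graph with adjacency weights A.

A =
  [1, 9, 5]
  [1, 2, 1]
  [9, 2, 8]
A^⊗3 =
  [3, 8, 7]
  [3, 5, 4]
  [4, 5, 5]

Each entry (A^⊗3)_ij equals the minimum over all length-3 walks i = v_0 → v_1 → … → v_3 = j of Σ_t A[v_t][v_{t+1}]. For example, for (i, j) = (0, 2) we minimise over 9 possible intermediate vertex sequences; the minimum is 7, attained along the walk 0 → 0 → 0 → 2.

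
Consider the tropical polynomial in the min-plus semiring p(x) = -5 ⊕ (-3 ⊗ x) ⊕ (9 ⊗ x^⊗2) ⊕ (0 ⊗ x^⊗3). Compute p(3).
p(3) = -5

A tropical monomial a ⊗ x^⊗i evaluates to a + i · x. Evaluating each term at x = 3:
  Term 0 contributes -5 + 0 · 3 = -5
  Term 1 contributes -3 + 1 · 3 = 0
  Term 2 contributes 9 + 2 · 3 = 15
  Term 3 contributes 0 + 3 · 3 = 9
p(3) = ⊕ of these = min[-5, 0, 15, 9] = -5.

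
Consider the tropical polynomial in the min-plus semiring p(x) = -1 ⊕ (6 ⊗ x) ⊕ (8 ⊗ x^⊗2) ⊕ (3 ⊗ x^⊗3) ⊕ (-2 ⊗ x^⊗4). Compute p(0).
p(0) = -2

A tropical monomial a ⊗ x^⊗i evaluates to a + i · x. Evaluating each term at x = 0:
  Term 0 contributes -1 + 0 · 0 = -1
  Term 1 contributes 6 + 1 · 0 = 6
  Term 2 contributes 8 + 2 · 0 = 8
  Term 3 contributes 3 + 3 · 0 = 3
  Term 4 contributes -2 + 4 · 0 = -2
p(0) = ⊕ of these = min[-1, 6, 8, 3, -2] = -2.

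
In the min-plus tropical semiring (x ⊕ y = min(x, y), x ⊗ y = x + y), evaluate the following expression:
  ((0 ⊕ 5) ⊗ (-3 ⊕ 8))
((0 ⊕ 5) ⊗ (-3 ⊕ 8)) = -3

Expand innermost to outermost. Recall ⊕ takes the minimum of its arguments and ⊗ takes their sum. Working out the expression ((0 ⊕ 5) ⊗ (-3 ⊕ 8)) gives -3.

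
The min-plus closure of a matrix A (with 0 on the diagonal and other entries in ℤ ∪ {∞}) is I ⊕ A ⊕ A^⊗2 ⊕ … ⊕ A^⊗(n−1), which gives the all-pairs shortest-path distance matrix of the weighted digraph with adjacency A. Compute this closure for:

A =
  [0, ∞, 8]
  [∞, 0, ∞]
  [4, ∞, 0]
Closure =
  [0, ∞, 8]
  [∞, 0, ∞]
  [4, ∞, 0]

This is the Floyd-Warshall all-pairs shortest-path computation. For each intermediate vertex k = 0, 1, …, 2, update dist[i][j] ← min(dist[i][j], dist[i][k] + dist[k][j]). The final matrix gives, for each (i, j), the minimum total weight of any directed path from i to j (possibly empty when i = j).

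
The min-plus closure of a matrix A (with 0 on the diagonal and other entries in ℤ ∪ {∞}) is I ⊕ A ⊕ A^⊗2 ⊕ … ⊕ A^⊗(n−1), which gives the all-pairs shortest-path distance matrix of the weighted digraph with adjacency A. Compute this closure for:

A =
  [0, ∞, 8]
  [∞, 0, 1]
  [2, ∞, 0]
Closure =
  [0, ∞, 8]
  [3, 0, 1]
  [2, ∞, 0]

This is the Floyd-Warshall all-pairs shortest-path computation. For each intermediate vertex k = 0, 1, …, 2, update dist[i][j] ← min(dist[i][j], dist[i][k] + dist[k][j]). The final matrix gives, for each (i, j), the minimum total weight of any directed path from i to j (possibly empty when i = j).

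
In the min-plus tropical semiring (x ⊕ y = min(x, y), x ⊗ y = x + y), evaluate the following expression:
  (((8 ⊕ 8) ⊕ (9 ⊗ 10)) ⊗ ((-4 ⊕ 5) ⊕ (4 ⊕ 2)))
(((8 ⊕ 8) ⊕ (9 ⊗ 10)) ⊗ ((-4 ⊕ 5) ⊕ (4 ⊕ 2))) = 4

Expand innermost to outermost. Recall ⊕ takes the minimum of its arguments and ⊗ takes their sum. Working out the expression (((8 ⊕ 8) ⊕ (9 ⊗ 10)) ⊗ ((-4 ⊕ 5) ⊕ (4 ⊕ 2))) gives 4.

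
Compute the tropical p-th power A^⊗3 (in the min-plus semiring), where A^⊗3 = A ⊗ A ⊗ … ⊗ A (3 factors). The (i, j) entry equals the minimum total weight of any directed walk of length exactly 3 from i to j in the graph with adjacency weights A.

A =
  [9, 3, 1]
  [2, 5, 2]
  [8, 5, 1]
A^⊗3 =
  [8, 7, 3]
  [7, 8, 4]
  [8, 7, 3]

Each entry (A^⊗3)_ij equals the minimum over all length-3 walks i = v_0 → v_1 → … → v_3 = j of Σ_t A[v_t][v_{t+1}]. For example, for (i, j) = (0, 2) we minimise over 9 possible intermediate vertex sequences; the minimum is 3, attained along the walk 0 → 2 → 2 → 2.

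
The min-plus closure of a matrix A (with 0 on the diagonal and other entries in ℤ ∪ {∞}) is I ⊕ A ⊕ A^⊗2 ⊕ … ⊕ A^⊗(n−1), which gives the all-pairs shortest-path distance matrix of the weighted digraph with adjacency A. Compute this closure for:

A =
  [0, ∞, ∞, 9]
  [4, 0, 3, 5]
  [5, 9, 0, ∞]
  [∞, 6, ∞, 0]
Closure =
  [0, 15, 18, 9]
  [4, 0, 3, 5]
  [5, 9, 0, 14]
  [10, 6, 9, 0]

This is the Floyd-Warshall all-pairs shortest-path computation. For each intermediate vertex k = 0, 1, …, 3, update dist[i][j] ← min(dist[i][j], dist[i][k] + dist[k][j]). The final matrix gives, for each (i, j), the minimum total weight of any directed path from i to j (possibly empty when i = j).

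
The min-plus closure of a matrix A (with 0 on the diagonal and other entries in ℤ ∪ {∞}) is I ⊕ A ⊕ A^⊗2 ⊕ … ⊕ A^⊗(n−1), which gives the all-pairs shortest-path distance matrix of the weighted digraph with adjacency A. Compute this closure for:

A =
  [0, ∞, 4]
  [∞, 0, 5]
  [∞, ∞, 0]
Closure =
  [0, ∞, 4]
  [∞, 0, 5]
  [∞, ∞, 0]

This is the Floyd-Warshall all-pairs shortest-path computation. For each intermediate vertex k = 0, 1, …, 2, update dist[i][j] ← min(dist[i][j], dist[i][k] + dist[k][j]). The final matrix gives, for each (i, j), the minimum total weight of any directed path from i to j (possibly empty when i = j).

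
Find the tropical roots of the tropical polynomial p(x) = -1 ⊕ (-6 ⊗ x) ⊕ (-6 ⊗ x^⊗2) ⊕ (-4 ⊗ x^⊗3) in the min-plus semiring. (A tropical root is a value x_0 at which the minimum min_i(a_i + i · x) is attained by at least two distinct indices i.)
Roots: {-2, 0, 5}

Each tropical root is a break point of the lower envelope of the lines y = a_i + i · x (there are 4 lines, with slopes 0, 1, ..., 3). Only the lines that attain the minimum somewhere contribute to roots; other lines are dominated. Here the surviving (envelope) indices are i = 3, i = 2, i = 1, i = 0.
Intersections between consecutive envelope lines give the roots: for adjacent envelope indices i < j the intersection is x = (a_i − a_j) / (j − i). Reading off the sorted break points: {-2, 0, 5}.
Verification: at each break x_0, at least two indices attain the minimum of min_i(a_i + i · x_0).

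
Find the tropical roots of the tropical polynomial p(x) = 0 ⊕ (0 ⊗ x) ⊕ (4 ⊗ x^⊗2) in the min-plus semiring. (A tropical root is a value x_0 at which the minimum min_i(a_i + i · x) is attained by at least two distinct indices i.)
Roots: {-4, 0}

Each tropical root is a break point of the lower envelope of the lines y = a_i + i · x (there are 3 lines, with slopes 0, 1, ..., 2). Only the lines that attain the minimum somewhere contribute to roots; other lines are dominated. Here the surviving (envelope) indices are i = 2, i = 1, i = 0.
Intersections between consecutive envelope lines give the roots: for adjacent envelope indices i < j the intersection is x = (a_i − a_j) / (j − i). Reading off the sorted break points: {-4, 0}.
Verification: at each break x_0, at least two indices attain the minimum of min_i(a_i + i · x_0).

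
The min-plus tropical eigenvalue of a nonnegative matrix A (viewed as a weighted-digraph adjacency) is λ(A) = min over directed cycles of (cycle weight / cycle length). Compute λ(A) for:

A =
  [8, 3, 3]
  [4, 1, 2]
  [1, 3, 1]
λ(A) = 1

Enumerate directed cycles and compute their means (weight / length). Sample:
  cycle 0 → 0: weight = 8, length = 1, mean = 8/1 ≈ 8.000
  cycle 1 → 1: weight = 1, length = 1, mean = 1/1 ≈ 1.000
  cycle 2 → 2: weight = 1, length = 1, mean = 1/1 ≈ 1.000
  cycle 0 → 1 → 0: weight = 7, length = 2, mean = 7/2 ≈ 3.500
  cycle 0 → 2 → 0: weight = 4, length = 2, mean = 4/2 ≈ 2.000
  cycle 1 → 0 → 1: weight = 7, length = 2, mean = 7/2 ≈ 3.500
Minimum mean = 1.000, attained e.g. along the cycle 1 → 1 with weight 1 and length 1. So λ(A) = 1/1 = 1.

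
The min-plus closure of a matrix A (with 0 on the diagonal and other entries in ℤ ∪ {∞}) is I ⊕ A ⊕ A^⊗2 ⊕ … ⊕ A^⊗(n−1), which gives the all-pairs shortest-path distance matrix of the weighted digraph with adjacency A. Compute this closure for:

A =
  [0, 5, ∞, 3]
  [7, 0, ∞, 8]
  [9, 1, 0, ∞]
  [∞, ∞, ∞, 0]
Closure =
  [0, 5, ∞, 3]
  [7, 0, ∞, 8]
  [8, 1, 0, 9]
  [∞, ∞, ∞, 0]

This is the Floyd-Warshall all-pairs shortest-path computation. For each intermediate vertex k = 0, 1, …, 3, update dist[i][j] ← min(dist[i][j], dist[i][k] + dist[k][j]). The final matrix gives, for each (i, j), the minimum total weight of any directed path from i to j (possibly empty when i = j).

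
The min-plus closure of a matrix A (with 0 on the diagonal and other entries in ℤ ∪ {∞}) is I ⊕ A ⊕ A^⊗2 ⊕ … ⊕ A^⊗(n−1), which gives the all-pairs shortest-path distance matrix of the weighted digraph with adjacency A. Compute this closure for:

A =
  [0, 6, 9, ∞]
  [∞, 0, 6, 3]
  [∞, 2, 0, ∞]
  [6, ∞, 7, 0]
Closure =
  [0, 6, 9, 9]
  [9, 0, 6, 3]
  [11, 2, 0, 5]
  [6, 9, 7, 0]

This is the Floyd-Warshall all-pairs shortest-path computation. For each intermediate vertex k = 0, 1, …, 3, update dist[i][j] ← min(dist[i][j], dist[i][k] + dist[k][j]). The final matrix gives, for each (i, j), the minimum total weight of any directed path from i to j (possibly empty when i = j).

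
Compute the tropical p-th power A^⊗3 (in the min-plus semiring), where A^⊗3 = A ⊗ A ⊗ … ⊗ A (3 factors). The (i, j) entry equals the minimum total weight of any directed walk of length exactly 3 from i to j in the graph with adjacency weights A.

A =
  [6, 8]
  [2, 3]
A^⊗3 =
  [13, 14]
  [8, 9]

Each entry (A^⊗3)_ij equals the minimum over all length-3 walks i = v_0 → v_1 → … → v_3 = j of Σ_t A[v_t][v_{t+1}]. For example, for (i, j) = (0, 1) we minimise over 4 possible intermediate vertex sequences; the minimum is 14, attained along the walk 0 → 1 → 1 → 1.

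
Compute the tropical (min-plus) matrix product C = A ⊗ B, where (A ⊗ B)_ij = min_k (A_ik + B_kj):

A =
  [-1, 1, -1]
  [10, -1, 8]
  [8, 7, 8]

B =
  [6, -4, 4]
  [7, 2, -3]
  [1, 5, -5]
A ⊗ B =
  [0, -5, -6]
  [6, 1, -4]
  [9, 4, 3]

Apply the min-plus product entry-by-entry:
  C[0][0] = min over k of (A[0][0] + B[0][0] = -1 + 6 = 5, A[0][1] + B[1][0] = 1 + 7 = 8, A[0][2] + B[2][0] = -1 + 1 = 0) = 0 (attained at k = 2)
  C[0][1] = min over k of (A[0][0] + B[0][1] = -1 + -4 = -5, A[0][1] + B[1][1] = 1 + 2 = 3, A[0][2] + B[2][1] = -1 + 5 = 4) = -5 (attained at k = 0)
  C[0][2] = min over k of (A[0][0] + B[0][2] = -1 + 4 = 3, A[0][1] + B[1][2] = 1 + -3 = -2, A[0][2] + B[2][2] = -1 + -5 = -6) = -6 (attained at k = 2)
  C[1][0] = min over k of (A[1][0] + B[0][0] = 10 + 6 = 16, A[1][1] + B[1][0] = -1 + 7 = 6, A[1][2] + B[2][0] = 8 + 1 = 9) = 6 (attained at k = 1)
  C[1][1] = min over k of (A[1][0] + B[0][1] = 10 + -4 = 6, A[1][1] + B[1][1] = -1 + 2 = 1, A[1][2] + B[2][1] = 8 + 5 = 13) = 1 (attained at k = 1)
  C[1][2] = min over k of (A[1][0] + B[0][2] = 10 + 4 = 14, A[1][1] + B[1][2] = -1 + -3 = -4, A[1][2] + B[2][2] = 8 + -5 = 3) = -4 (attained at k = 1)
  C[2][0] = min over k of (A[2][0] + B[0][0] = 8 + 6 = 14, A[2][1] + B[1][0] = 7 + 7 = 14, A[2][2] + B[2][0] = 8 + 1 = 9) = 9 (attained at k = 2)
  C[2][1] = min over k of (A[2][0] + B[0][1] = 8 + -4 = 4, A[2][1] + B[1][1] = 7 + 2 = 9, A[2][2] + B[2][1] = 8 + 5 = 13) = 4 (attained at k = 0)
  C[2][2] = min over k of (A[2][0] + B[0][2] = 8 + 4 = 12, A[2][1] + B[1][2] = 7 + -3 = 4, A[2][2] + B[2][2] = 8 + -5 = 3) = 3 (attained at k = 2)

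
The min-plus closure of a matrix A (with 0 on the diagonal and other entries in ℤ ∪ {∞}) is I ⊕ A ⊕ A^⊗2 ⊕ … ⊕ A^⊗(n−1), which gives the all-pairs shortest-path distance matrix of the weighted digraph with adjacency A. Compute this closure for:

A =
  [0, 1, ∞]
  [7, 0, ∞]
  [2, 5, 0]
Closure =
  [0, 1, ∞]
  [7, 0, ∞]
  [2, 3, 0]

This is the Floyd-Warshall all-pairs shortest-path computation. For each intermediate vertex k = 0, 1, …, 2, update dist[i][j] ← min(dist[i][j], dist[i][k] + dist[k][j]). The final matrix gives, for each (i, j), the minimum total weight of any directed path from i to j (possibly empty when i = j).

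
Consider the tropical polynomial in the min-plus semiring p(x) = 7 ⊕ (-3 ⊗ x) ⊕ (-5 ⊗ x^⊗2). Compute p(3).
p(3) = 0

A tropical monomial a ⊗ x^⊗i evaluates to a + i · x. Evaluating each term at x = 3:
  Term 0 contributes 7 + 0 · 3 = 7
  Term 1 contributes -3 + 1 · 3 = 0
  Term 2 contributes -5 + 2 · 3 = 1
p(3) = ⊕ of these = min[7, 0, 1] = 0.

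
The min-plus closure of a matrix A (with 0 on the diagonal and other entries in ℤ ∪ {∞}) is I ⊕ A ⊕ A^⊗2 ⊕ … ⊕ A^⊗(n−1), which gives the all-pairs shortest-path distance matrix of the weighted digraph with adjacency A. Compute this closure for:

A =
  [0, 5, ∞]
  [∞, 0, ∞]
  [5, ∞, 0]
Closure =
  [0, 5, ∞]
  [∞, 0, ∞]
  [5, 10, 0]

This is the Floyd-Warshall all-pairs shortest-path computation. For each intermediate vertex k = 0, 1, …, 2, update dist[i][j] ← min(dist[i][j], dist[i][k] + dist[k][j]). The final matrix gives, for each (i, j), the minimum total weight of any directed path from i to j (possibly empty when i = j).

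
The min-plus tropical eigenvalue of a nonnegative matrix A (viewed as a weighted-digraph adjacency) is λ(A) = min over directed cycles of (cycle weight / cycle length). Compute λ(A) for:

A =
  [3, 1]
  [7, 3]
λ(A) = 3

Enumerate directed cycles and compute their means (weight / length). Sample:
  cycle 0 → 0: weight = 3, length = 1, mean = 3/1 ≈ 3.000
  cycle 1 → 1: weight = 3, length = 1, mean = 3/1 ≈ 3.000
  cycle 0 → 1 → 0: weight = 8, length = 2, mean = 8/2 ≈ 4.000
  cycle 1 → 0 → 1: weight = 8, length = 2, mean = 8/2 ≈ 4.000
Minimum mean = 3.000, attained e.g. along the cycle 0 → 0 with weight 3 and length 1. So λ(A) = 3/1 = 3.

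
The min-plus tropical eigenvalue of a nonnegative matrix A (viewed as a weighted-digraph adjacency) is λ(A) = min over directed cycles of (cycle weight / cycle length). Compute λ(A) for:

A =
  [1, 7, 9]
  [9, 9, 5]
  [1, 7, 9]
λ(A) = 1

Enumerate directed cycles and compute their means (weight / length). Sample:
  cycle 0 → 0: weight = 1, length = 1, mean = 1/1 ≈ 1.000
  cycle 1 → 1: weight = 9, length = 1, mean = 9/1 ≈ 9.000
  cycle 2 → 2: weight = 9, length = 1, mean = 9/1 ≈ 9.000
  cycle 0 → 1 → 0: weight = 16, length = 2, mean = 16/2 ≈ 8.000
  cycle 0 → 2 → 0: weight = 10, length = 2, mean = 10/2 ≈ 5.000
  cycle 1 → 0 → 1: weight = 16, length = 2, mean = 16/2 ≈ 8.000
Minimum mean = 1.000, attained e.g. along the cycle 0 → 0 with weight 1 and length 1. So λ(A) = 1/1 = 1.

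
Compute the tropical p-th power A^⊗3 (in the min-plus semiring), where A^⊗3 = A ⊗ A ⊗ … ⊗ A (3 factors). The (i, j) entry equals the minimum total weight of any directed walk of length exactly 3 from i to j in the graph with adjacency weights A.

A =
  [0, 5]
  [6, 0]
A^⊗3 =
  [0, 5]
  [6, 0]

Each entry (A^⊗3)_ij equals the minimum over all length-3 walks i = v_0 → v_1 → … → v_3 = j of Σ_t A[v_t][v_{t+1}]. For example, for (i, j) = (0, 1) we minimise over 4 possible intermediate vertex sequences; the minimum is 5, attained along the walk 0 → 0 → 0 → 1.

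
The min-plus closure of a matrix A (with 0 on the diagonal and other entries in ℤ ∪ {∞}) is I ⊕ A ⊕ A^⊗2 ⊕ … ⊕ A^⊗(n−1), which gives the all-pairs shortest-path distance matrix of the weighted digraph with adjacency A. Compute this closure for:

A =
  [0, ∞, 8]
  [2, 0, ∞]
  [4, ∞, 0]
Closure =
  [0, ∞, 8]
  [2, 0, 10]
  [4, ∞, 0]

This is the Floyd-Warshall all-pairs shortest-path computation. For each intermediate vertex k = 0, 1, …, 2, update dist[i][j] ← min(dist[i][j], dist[i][k] + dist[k][j]). The final matrix gives, for each (i, j), the minimum total weight of any directed path from i to j (possibly empty when i = j).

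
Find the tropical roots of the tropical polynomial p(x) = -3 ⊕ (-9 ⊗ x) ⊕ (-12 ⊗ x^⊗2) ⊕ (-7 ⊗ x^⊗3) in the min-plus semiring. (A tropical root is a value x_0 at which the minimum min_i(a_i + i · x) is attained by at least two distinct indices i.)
Roots: {-5, 3, 6}

Each tropical root is a break point of the lower envelope of the lines y = a_i + i · x (there are 4 lines, with slopes 0, 1, ..., 3). Only the lines that attain the minimum somewhere contribute to roots; other lines are dominated. Here the surviving (envelope) indices are i = 3, i = 2, i = 1, i = 0.
Intersections between consecutive envelope lines give the roots: for adjacent envelope indices i < j the intersection is x = (a_i − a_j) / (j − i). Reading off the sorted break points: {-5, 3, 6}.
Verification: at each break x_0, at least two indices attain the minimum of min_i(a_i + i · x_0).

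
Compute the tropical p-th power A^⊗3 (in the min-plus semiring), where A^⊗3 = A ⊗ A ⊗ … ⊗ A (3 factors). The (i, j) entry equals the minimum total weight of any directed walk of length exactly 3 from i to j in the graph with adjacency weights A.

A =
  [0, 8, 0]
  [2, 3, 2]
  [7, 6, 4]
A^⊗3 =
  [0, 6, 0]
  [2, 8, 2]
  [7, 12, 7]

Each entry (A^⊗3)_ij equals the minimum over all length-3 walks i = v_0 → v_1 → … → v_3 = j of Σ_t A[v_t][v_{t+1}]. For example, for (i, j) = (0, 2) we minimise over 9 possible intermediate vertex sequences; the minimum is 0, attained along the walk 0 → 0 → 0 → 2.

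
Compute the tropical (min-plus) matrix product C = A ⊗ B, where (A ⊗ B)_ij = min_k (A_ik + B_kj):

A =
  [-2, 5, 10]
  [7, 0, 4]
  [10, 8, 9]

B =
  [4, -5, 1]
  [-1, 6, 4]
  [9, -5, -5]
A ⊗ B =
  [2, -7, -1]
  [-1, -1, -1]
  [7, 4, 4]

Apply the min-plus product entry-by-entry:
  C[0][0] = min over k of (A[0][0] + B[0][0] = -2 + 4 = 2, A[0][1] + B[1][0] = 5 + -1 = 4, A[0][2] + B[2][0] = 10 + 9 = 19) = 2 (attained at k = 0)
  C[0][1] = min over k of (A[0][0] + B[0][1] = -2 + -5 = -7, A[0][1] + B[1][1] = 5 + 6 = 11, A[0][2] + B[2][1] = 10 + -5 = 5) = -7 (attained at k = 0)
  C[0][2] = min over k of (A[0][0] + B[0][2] = -2 + 1 = -1, A[0][1] + B[1][2] = 5 + 4 = 9, A[0][2] + B[2][2] = 10 + -5 = 5) = -1 (attained at k = 0)
  C[1][0] = min over k of (A[1][0] + B[0][0] = 7 + 4 = 11, A[1][1] + B[1][0] = 0 + -1 = -1, A[1][2] + B[2][0] = 4 + 9 = 13) = -1 (attained at k = 1)
  C[1][1] = min over k of (A[1][0] + B[0][1] = 7 + -5 = 2, A[1][1] + B[1][1] = 0 + 6 = 6, A[1][2] + B[2][1] = 4 + -5 = -1) = -1 (attained at k = 2)
  C[1][2] = min over k of (A[1][0] + B[0][2] = 7 + 1 = 8, A[1][1] + B[1][2] = 0 + 4 = 4, A[1][2] + B[2][2] = 4 + -5 = -1) = -1 (attained at k = 2)
  C[2][0] = min over k of (A[2][0] + B[0][0] = 10 + 4 = 14, A[2][1] + B[1][0] = 8 + -1 = 7, A[2][2] + B[2][0] = 9 + 9 = 18) = 7 (attained at k = 1)
  C[2][1] = min over k of (A[2][0] + B[0][1] = 10 + -5 = 5, A[2][1] + B[1][1] = 8 + 6 = 14, A[2][2] + B[2][1] = 9 + -5 = 4) = 4 (attained at k = 2)
  C[2][2] = min over k of (A[2][0] + B[0][2] = 10 + 1 = 11, A[2][1] + B[1][2] = 8 + 4 = 12, A[2][2] + B[2][2] = 9 + -5 = 4) = 4 (attained at k = 2)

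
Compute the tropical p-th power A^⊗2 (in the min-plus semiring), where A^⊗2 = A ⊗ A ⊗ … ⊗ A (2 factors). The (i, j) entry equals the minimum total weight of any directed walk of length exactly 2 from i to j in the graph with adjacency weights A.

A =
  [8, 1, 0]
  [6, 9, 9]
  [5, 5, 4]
A^⊗2 =
  [5, 5, 4]
  [14, 7, 6]
  [9, 6, 5]

Each entry (A^⊗2)_ij equals the minimum over all length-2 walks i = v_0 → v_1 → … → v_2 = j of Σ_t A[v_t][v_{t+1}]. For example, for (i, j) = (0, 2) we minimise over 3 possible intermediate vertex sequences; the minimum is 4, attained along the walk 0 → 2 → 2.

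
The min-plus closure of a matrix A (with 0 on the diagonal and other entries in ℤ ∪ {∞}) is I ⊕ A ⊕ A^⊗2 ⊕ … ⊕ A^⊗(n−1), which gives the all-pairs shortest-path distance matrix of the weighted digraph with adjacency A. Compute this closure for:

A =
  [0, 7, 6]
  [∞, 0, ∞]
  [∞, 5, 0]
Closure =
  [0, 7, 6]
  [∞, 0, ∞]
  [∞, 5, 0]

This is the Floyd-Warshall all-pairs shortest-path computation. For each intermediate vertex k = 0, 1, …, 2, update dist[i][j] ← min(dist[i][j], dist[i][k] + dist[k][j]). The final matrix gives, for each (i, j), the minimum total weight of any directed path from i to j (possibly empty when i = j).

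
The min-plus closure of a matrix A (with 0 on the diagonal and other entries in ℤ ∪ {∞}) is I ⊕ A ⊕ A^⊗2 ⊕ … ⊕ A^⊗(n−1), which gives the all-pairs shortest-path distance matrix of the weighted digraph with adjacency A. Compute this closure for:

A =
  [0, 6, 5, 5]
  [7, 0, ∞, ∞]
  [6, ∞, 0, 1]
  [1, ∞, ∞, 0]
Closure =
  [0, 6, 5, 5]
  [7, 0, 12, 12]
  [2, 8, 0, 1]
  [1, 7, 6, 0]

This is the Floyd-Warshall all-pairs shortest-path computation. For each intermediate vertex k = 0, 1, …, 3, update dist[i][j] ← min(dist[i][j], dist[i][k] + dist[k][j]). The final matrix gives, for each (i, j), the minimum total weight of any directed path from i to j (possibly empty when i = j).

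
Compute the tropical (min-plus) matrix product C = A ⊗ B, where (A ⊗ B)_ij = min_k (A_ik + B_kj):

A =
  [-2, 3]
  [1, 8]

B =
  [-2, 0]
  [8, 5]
A ⊗ B =
  [-4, -2]
  [-1, 1]

Apply the min-plus product entry-by-entry:
  C[0][0] = min over k of (A[0][0] + B[0][0] = -2 + -2 = -4, A[0][1] + B[1][0] = 3 + 8 = 11) = -4 (attained at k = 0)
  C[0][1] = min over k of (A[0][0] + B[0][1] = -2 + 0 = -2, A[0][1] + B[1][1] = 3 + 5 = 8) = -2 (attained at k = 0)
  C[1][0] = min over k of (A[1][0] + B[0][0] = 1 + -2 = -1, A[1][1] + B[1][0] = 8 + 8 = 16) = -1 (attained at k = 0)
  C[1][1] = min over k of (A[1][0] + B[0][1] = 1 + 0 = 1, A[1][1] + B[1][1] = 8 + 5 = 13) = 1 (attained at k = 0)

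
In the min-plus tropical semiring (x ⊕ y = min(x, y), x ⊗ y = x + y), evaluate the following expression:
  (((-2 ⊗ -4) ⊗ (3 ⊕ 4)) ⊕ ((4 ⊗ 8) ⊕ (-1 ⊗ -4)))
(((-2 ⊗ -4) ⊗ (3 ⊕ 4)) ⊕ ((4 ⊗ 8) ⊕ (-1 ⊗ -4))) = -5

Expand innermost to outermost. Recall ⊕ takes the minimum of its arguments and ⊗ takes their sum. Working out the expression (((-2 ⊗ -4) ⊗ (3 ⊕ 4)) ⊕ ((4 ⊗ 8) ⊕ (-1 ⊗ -4))) gives -5.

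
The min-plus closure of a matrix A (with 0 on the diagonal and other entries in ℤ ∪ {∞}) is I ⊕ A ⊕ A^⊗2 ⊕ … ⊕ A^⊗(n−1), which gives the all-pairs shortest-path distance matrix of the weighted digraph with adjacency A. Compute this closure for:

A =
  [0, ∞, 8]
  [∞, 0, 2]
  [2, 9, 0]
Closure =
  [0, 17, 8]
  [4, 0, 2]
  [2, 9, 0]

This is the Floyd-Warshall all-pairs shortest-path computation. For each intermediate vertex k = 0, 1, …, 2, update dist[i][j] ← min(dist[i][j], dist[i][k] + dist[k][j]). The final matrix gives, for each (i, j), the minimum total weight of any directed path from i to j (possibly empty when i = j).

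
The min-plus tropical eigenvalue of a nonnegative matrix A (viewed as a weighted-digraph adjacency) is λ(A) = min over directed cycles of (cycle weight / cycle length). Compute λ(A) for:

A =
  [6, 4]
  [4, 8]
λ(A) = 4

Enumerate directed cycles and compute their means (weight / length). Sample:
  cycle 0 → 0: weight = 6, length = 1, mean = 6/1 ≈ 6.000
  cycle 1 → 1: weight = 8, length = 1, mean = 8/1 ≈ 8.000
  cycle 0 → 1 → 0: weight = 8, length = 2, mean = 8/2 ≈ 4.000
  cycle 1 → 0 → 1: weight = 8, length = 2, mean = 8/2 ≈ 4.000
Minimum mean = 4.000, attained e.g. along the cycle 0 → 1 → 0 with weight 8 and length 2. So λ(A) = 8/2 = 4.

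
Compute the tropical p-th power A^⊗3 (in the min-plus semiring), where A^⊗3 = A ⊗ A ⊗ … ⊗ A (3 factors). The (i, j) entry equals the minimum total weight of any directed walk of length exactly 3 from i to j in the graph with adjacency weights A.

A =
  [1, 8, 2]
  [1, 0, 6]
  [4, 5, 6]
A^⊗3 =
  [3, 7, 4]
  [1, 0, 3]
  [6, 5, 7]

Each entry (A^⊗3)_ij equals the minimum over all length-3 walks i = v_0 → v_1 → … → v_3 = j of Σ_t A[v_t][v_{t+1}]. For example, for (i, j) = (0, 2) we minimise over 9 possible intermediate vertex sequences; the minimum is 4, attained along the walk 0 → 0 → 0 → 2.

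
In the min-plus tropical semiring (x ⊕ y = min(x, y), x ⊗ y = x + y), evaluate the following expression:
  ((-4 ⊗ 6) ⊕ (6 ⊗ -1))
((-4 ⊗ 6) ⊕ (6 ⊗ -1)) = 2

Expand innermost to outermost. Recall ⊕ takes the minimum of its arguments and ⊗ takes their sum. Working out the expression ((-4 ⊗ 6) ⊕ (6 ⊗ -1)) gives 2.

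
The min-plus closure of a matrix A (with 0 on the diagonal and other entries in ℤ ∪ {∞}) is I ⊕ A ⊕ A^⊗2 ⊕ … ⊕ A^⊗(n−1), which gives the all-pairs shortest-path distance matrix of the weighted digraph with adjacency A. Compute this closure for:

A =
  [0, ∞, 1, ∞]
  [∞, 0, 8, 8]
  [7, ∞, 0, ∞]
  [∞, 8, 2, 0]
Closure =
  [0, ∞, 1, ∞]
  [15, 0, 8, 8]
  [7, ∞, 0, ∞]
  [9, 8, 2, 0]

This is the Floyd-Warshall all-pairs shortest-path computation. For each intermediate vertex k = 0, 1, …, 3, update dist[i][j] ← min(dist[i][j], dist[i][k] + dist[k][j]). The final matrix gives, for each (i, j), the minimum total weight of any directed path from i to j (possibly empty when i = j).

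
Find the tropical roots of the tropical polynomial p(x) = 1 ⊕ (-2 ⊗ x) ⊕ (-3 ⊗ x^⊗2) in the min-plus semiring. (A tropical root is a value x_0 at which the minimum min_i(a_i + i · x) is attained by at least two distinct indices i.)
Roots: {1, 3}

Each tropical root is a break point of the lower envelope of the lines y = a_i + i · x (there are 3 lines, with slopes 0, 1, ..., 2). Only the lines that attain the minimum somewhere contribute to roots; other lines are dominated. Here the surviving (envelope) indices are i = 2, i = 1, i = 0.
Intersections between consecutive envelope lines give the roots: for adjacent envelope indices i < j the intersection is x = (a_i − a_j) / (j − i). Reading off the sorted break points: {1, 3}.
Verification: at each break x_0, at least two indices attain the minimum of min_i(a_i + i · x_0).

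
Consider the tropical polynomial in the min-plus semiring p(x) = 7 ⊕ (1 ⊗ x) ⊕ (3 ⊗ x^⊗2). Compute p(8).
p(8) = 7

A tropical monomial a ⊗ x^⊗i evaluates to a + i · x. Evaluating each term at x = 8:
  Term 0 contributes 7 + 0 · 8 = 7
  Term 1 contributes 1 + 1 · 8 = 9
  Term 2 contributes 3 + 2 · 8 = 19
p(8) = ⊕ of these = min[7, 9, 19] = 7.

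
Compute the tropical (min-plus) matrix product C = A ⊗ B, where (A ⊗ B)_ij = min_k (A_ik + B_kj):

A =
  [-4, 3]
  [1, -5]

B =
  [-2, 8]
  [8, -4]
A ⊗ B =
  [-6, -1]
  [-1, -9]

Apply the min-plus product entry-by-entry:
  C[0][0] = min over k of (A[0][0] + B[0][0] = -4 + -2 = -6, A[0][1] + B[1][0] = 3 + 8 = 11) = -6 (attained at k = 0)
  C[0][1] = min over k of (A[0][0] + B[0][1] = -4 + 8 = 4, A[0][1] + B[1][1] = 3 + -4 = -1) = -1 (attained at k = 1)
  C[1][0] = min over k of (A[1][0] + B[0][0] = 1 + -2 = -1, A[1][1] + B[1][0] = -5 + 8 = 3) = -1 (attained at k = 0)
  C[1][1] = min over k of (A[1][0] + B[0][1] = 1 + 8 = 9, A[1][1] + B[1][1] = -5 + -4 = -9) = -9 (attained at k = 1)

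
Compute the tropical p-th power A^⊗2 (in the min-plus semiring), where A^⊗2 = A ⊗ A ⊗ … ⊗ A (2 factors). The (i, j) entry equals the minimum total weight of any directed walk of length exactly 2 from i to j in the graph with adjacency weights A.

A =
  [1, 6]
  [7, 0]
A^⊗2 =
  [2, 6]
  [7, 0]

Each entry (A^⊗2)_ij equals the minimum over all length-2 walks i = v_0 → v_1 → … → v_2 = j of Σ_t A[v_t][v_{t+1}]. For example, for (i, j) = (0, 1) we minimise over 2 possible intermediate vertex sequences; the minimum is 6, attained along the walk 0 → 1 → 1.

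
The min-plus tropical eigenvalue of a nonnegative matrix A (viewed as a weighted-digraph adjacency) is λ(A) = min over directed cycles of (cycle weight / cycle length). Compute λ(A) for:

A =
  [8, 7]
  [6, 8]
λ(A) = 13/2

Enumerate directed cycles and compute their means (weight / length). Sample:
  cycle 0 → 0: weight = 8, length = 1, mean = 8/1 ≈ 8.000
  cycle 1 → 1: weight = 8, length = 1, mean = 8/1 ≈ 8.000
  cycle 0 → 1 → 0: weight = 13, length = 2, mean = 13/2 ≈ 6.500
  cycle 1 → 0 → 1: weight = 13, length = 2, mean = 13/2 ≈ 6.500
Minimum mean = 6.500, attained e.g. along the cycle 0 → 1 → 0 with weight 13 and length 2. So λ(A) = 13/2 = 13/2.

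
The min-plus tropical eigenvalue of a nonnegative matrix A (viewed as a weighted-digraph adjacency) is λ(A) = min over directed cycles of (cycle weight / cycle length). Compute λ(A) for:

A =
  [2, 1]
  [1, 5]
λ(A) = 1

Enumerate directed cycles and compute their means (weight / length). Sample:
  cycle 0 → 0: weight = 2, length = 1, mean = 2/1 ≈ 2.000
  cycle 1 → 1: weight = 5, length = 1, mean = 5/1 ≈ 5.000
  cycle 0 → 1 → 0: weight = 2, length = 2, mean = 2/2 ≈ 1.000
  cycle 1 → 0 → 1: weight = 2, length = 2, mean = 2/2 ≈ 1.000
Minimum mean = 1.000, attained e.g. along the cycle 0 → 1 → 0 with weight 2 and length 2. So λ(A) = 2/2 = 1.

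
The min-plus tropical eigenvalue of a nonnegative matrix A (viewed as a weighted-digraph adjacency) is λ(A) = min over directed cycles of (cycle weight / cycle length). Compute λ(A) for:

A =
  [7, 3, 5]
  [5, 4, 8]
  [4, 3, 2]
λ(A) = 2

Enumerate directed cycles and compute their means (weight / length). Sample:
  cycle 0 → 0: weight = 7, length = 1, mean = 7/1 ≈ 7.000
  cycle 1 → 1: weight = 4, length = 1, mean = 4/1 ≈ 4.000
  cycle 2 → 2: weight = 2, length = 1, mean = 2/1 ≈ 2.000
  cycle 0 → 1 → 0: weight = 8, length = 2, mean = 8/2 ≈ 4.000
  cycle 0 → 2 → 0: weight = 9, length = 2, mean = 9/2 ≈ 4.500
  cycle 1 → 0 → 1: weight = 8, length = 2, mean = 8/2 ≈ 4.000
Minimum mean = 2.000, attained e.g. along the cycle 2 → 2 with weight 2 and length 1. So λ(A) = 2/1 = 2.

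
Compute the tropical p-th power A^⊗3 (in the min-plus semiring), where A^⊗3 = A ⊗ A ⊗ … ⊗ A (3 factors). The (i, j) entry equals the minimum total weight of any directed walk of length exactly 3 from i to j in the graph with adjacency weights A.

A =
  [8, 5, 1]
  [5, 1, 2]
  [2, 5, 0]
A^⊗3 =
  [3, 6, 1]
  [4, 3, 2]
  [2, 5, 0]

Each entry (A^⊗3)_ij equals the minimum over all length-3 walks i = v_0 → v_1 → … → v_3 = j of Σ_t A[v_t][v_{t+1}]. For example, for (i, j) = (0, 2) we minimise over 9 possible intermediate vertex sequences; the minimum is 1, attained along the walk 0 → 2 → 2 → 2.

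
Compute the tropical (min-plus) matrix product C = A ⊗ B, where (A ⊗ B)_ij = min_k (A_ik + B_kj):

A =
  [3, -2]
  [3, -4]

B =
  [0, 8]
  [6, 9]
A ⊗ B =
  [3, 7]
  [2, 5]

Apply the min-plus product entry-by-entry:
  C[0][0] = min over k of (A[0][0] + B[0][0] = 3 + 0 = 3, A[0][1] + B[1][0] = -2 + 6 = 4) = 3 (attained at k = 0)
  C[0][1] = min over k of (A[0][0] + B[0][1] = 3 + 8 = 11, A[0][1] + B[1][1] = -2 + 9 = 7) = 7 (attained at k = 1)
  C[1][0] = min over k of (A[1][0] + B[0][0] = 3 + 0 = 3, A[1][1] + B[1][0] = -4 + 6 = 2) = 2 (attained at k = 1)
  C[1][1] = min over k of (A[1][0] + B[0][1] = 3 + 8 = 11, A[1][1] + B[1][1] = -4 + 9 = 5) = 5 (attained at k = 1)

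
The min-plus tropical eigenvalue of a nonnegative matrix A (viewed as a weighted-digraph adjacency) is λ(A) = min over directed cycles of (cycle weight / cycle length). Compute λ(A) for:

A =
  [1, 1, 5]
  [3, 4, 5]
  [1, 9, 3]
λ(A) = 1

Enumerate directed cycles and compute their means (weight / length). Sample:
  cycle 0 → 0: weight = 1, length = 1, mean = 1/1 ≈ 1.000
  cycle 1 → 1: weight = 4, length = 1, mean = 4/1 ≈ 4.000
  cycle 2 → 2: weight = 3, length = 1, mean = 3/1 ≈ 3.000
  cycle 0 → 1 → 0: weight = 4, length = 2, mean = 4/2 ≈ 2.000
  cycle 0 → 2 → 0: weight = 6, length = 2, mean = 6/2 ≈ 3.000
  cycle 1 → 0 → 1: weight = 4, length = 2, mean = 4/2 ≈ 2.000
Minimum mean = 1.000, attained e.g. along the cycle 0 → 0 with weight 1 and length 1. So λ(A) = 1/1 = 1.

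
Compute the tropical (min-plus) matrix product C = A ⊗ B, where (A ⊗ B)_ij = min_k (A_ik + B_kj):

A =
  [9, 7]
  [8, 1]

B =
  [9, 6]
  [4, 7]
A ⊗ B =
  [11, 14]
  [5, 8]

Apply the min-plus product entry-by-entry:
  C[0][0] = min over k of (A[0][0] + B[0][0] = 9 + 9 = 18, A[0][1] + B[1][0] = 7 + 4 = 11) = 11 (attained at k = 1)
  C[0][1] = min over k of (A[0][0] + B[0][1] = 9 + 6 = 15, A[0][1] + B[1][1] = 7 + 7 = 14) = 14 (attained at k = 1)
  C[1][0] = min over k of (A[1][0] + B[0][0] = 8 + 9 = 17, A[1][1] + B[1][0] = 1 + 4 = 5) = 5 (attained at k = 1)
  C[1][1] = min over k of (A[1][0] + B[0][1] = 8 + 6 = 14, A[1][1] + B[1][1] = 1 + 7 = 8) = 8 (attained at k = 1)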